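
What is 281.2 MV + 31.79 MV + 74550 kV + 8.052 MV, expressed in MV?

In MV:
  281.2 MV → 281.2
  31.79 MV → 31.79
  74550 kV = 74550 × 10⁻³ MV = 74.55
  8.052 MV → 8.052
Sum: 281.2 + 31.79 + 74.55 + 8.052 = 395.592

395.592 MV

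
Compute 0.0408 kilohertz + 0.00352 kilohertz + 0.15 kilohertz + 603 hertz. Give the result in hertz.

In hertz:
  0.0408 kilohertz = 0.0408 × 10³ hertz = 40.8
  0.00352 kilohertz = 0.00352 × 10³ hertz = 3.52
  0.15 kilohertz = 0.15 × 10³ hertz = 150
  603 hertz → 603
Sum: 40.8 + 3.52 + 150 + 603 = 797.32

797.32 hertz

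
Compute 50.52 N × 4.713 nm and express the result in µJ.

50.52 × 4.713 × 10^-9 = 238.10076 × 10^-9 J

0.23810076 µJ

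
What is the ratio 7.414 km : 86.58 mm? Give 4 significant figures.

85630

(7.414e3) / (86.58e-3) = 0.085632e6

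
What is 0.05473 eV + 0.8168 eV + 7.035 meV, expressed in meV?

878.565 meV

In meV:
  0.05473 eV = 0.05473e3 meV = 54.73
  0.8168 eV = 0.8168e3 meV = 816.8
  7.035 meV → 7.035
Sum: 54.73 + 816.8 + 7.035 = 878.565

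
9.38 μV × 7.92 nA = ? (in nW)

0.0000742896 nW

9.38 × 10⁻⁶ × 7.92 × 10⁻⁹ = 74.2896 × 10⁻¹⁵ W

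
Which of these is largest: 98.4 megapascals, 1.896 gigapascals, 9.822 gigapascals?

9.822 gigapascals

98.4 megapascals = 98400000 pascals
1.896 gigapascals = 1896000000 pascals
9.822 gigapascals = 9822000000 pascals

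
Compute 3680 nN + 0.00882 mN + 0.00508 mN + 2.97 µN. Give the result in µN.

20.55 µN

In µN:
  3680 nN = 3680 × 10⁻³ µN = 3.68
  0.00882 mN = 0.00882 × 10³ µN = 8.82
  0.00508 mN = 0.00508 × 10³ µN = 5.08
  2.97 µN → 2.97
Sum: 3.68 + 8.82 + 5.08 + 2.97 = 20.55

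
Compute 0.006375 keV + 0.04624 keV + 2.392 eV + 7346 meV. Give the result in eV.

In eV:
  0.006375 keV = 0.006375 × 10³ eV = 6.375
  0.04624 keV = 0.04624 × 10³ eV = 46.24
  2.392 eV → 2.392
  7346 meV = 7346 × 10⁻³ eV = 7.346
Sum: 6.375 + 46.24 + 2.392 + 7.346 = 62.353

62.353 eV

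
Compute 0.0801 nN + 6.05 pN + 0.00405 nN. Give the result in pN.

90.2 pN

In pN:
  0.0801 nN = 0.0801 × 10³ pN = 80.1
  6.05 pN → 6.05
  0.00405 nN = 0.00405 × 10³ pN = 4.05
Sum: 80.1 + 6.05 + 4.05 = 90.2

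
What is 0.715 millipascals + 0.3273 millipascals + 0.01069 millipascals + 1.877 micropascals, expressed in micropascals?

In micropascals:
  0.715 millipascals = 0.715e3 micropascals = 715
  0.3273 millipascals = 0.3273e3 micropascals = 327.3
  0.01069 millipascals = 0.01069e3 micropascals = 10.69
  1.877 micropascals → 1.877
Sum: 715 + 327.3 + 10.69 + 1.877 = 1054.867

1054.867 micropascals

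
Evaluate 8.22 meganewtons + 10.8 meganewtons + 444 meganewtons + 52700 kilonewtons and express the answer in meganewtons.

In meganewtons:
  8.22 meganewtons → 8.22
  10.8 meganewtons → 10.8
  444 meganewtons → 444
  52700 kilonewtons = 52700 × 10⁻³ meganewtons = 52.7
Sum: 8.22 + 10.8 + 444 + 52.7 = 515.72

515.72 meganewtons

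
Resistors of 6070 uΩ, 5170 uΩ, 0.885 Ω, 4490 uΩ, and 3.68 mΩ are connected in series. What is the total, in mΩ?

904.41 mΩ

In mΩ:
  6070 uΩ = 6070 × 10⁻³ mΩ = 6.07
  5170 uΩ = 5170 × 10⁻³ mΩ = 5.17
  0.885 Ω = 0.885 × 10³ mΩ = 885
  4490 uΩ = 4490 × 10⁻³ mΩ = 4.49
  3.68 mΩ → 3.68
Sum: 6.07 + 5.17 + 885 + 4.49 + 3.68 = 904.41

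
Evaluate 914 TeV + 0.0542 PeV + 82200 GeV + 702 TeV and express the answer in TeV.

In TeV:
  914 TeV → 914
  0.0542 PeV = 0.0542 × 10^3 TeV = 54.2
  82200 GeV = 82200 × 10^-3 TeV = 82.2
  702 TeV → 702
Sum: 914 + 54.2 + 82.2 + 702 = 1752.4

1752.4 TeV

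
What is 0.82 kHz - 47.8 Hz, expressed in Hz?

In Hz:
  0.82 kHz = 0.82e3 Hz = 820
  47.8 Hz → 47.8
Difference: 820 - 47.8 = 772.2

772.2 Hz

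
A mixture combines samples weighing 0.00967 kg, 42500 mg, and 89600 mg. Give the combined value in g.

141.77 g

In g:
  0.00967 kg = 0.00967e3 g = 9.67
  42500 mg = 42500e-3 g = 42.5
  89600 mg = 89600e-3 g = 89.6
Sum: 9.67 + 42.5 + 89.6 = 141.77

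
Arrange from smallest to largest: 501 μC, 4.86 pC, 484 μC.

501 μC = 0.000501 C
4.86 pC = 0.00000000000486 C
484 μC = 0.000484 C

4.86 pC < 484 μC < 501 μC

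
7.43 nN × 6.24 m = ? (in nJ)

46.3632 nJ

7.43 × 10⁻⁹ × 6.24 = 46.3632 × 10⁻⁹ J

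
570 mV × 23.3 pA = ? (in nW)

570 × 10^-3 × 23.3 × 10^-12 = 13281 × 10^-15 W

0.013281 nW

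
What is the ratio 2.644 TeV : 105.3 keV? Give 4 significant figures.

25110000

(2.644 × 10¹²) / (105.3 × 10³) = 0.025109 × 10⁹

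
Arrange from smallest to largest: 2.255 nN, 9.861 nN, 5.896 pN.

5.896 pN < 2.255 nN < 9.861 nN

2.255 nN = 0.000000002255 N
9.861 nN = 0.000000009861 N
5.896 pN = 0.000000000005896 N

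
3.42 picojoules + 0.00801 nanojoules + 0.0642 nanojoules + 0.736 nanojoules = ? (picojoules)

In picojoules:
  3.42 picojoules → 3.42
  0.00801 nanojoules = 0.00801 × 10^3 picojoules = 8.01
  0.0642 nanojoules = 0.0642 × 10^3 picojoules = 64.2
  0.736 nanojoules = 0.736 × 10^3 picojoules = 736
Sum: 3.42 + 8.01 + 64.2 + 736 = 811.63

811.63 picojoules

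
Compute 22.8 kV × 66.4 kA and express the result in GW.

1.51392 GW

22.8 × 10³ × 66.4 × 10³ = 1513.92 × 10⁶ W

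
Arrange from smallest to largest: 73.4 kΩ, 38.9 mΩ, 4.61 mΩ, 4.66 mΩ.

73.4 kΩ = 73400 Ω
38.9 mΩ = 0.0389 Ω
4.61 mΩ = 0.00461 Ω
4.66 mΩ = 0.00466 Ω

4.61 mΩ < 4.66 mΩ < 38.9 mΩ < 73.4 kΩ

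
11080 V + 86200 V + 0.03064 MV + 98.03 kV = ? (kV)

225.95 kV

In kV:
  11080 V = 11080e-3 kV = 11.08
  86200 V = 86200e-3 kV = 86.2
  0.03064 MV = 0.03064e3 kV = 30.64
  98.03 kV → 98.03
Sum: 11.08 + 86.2 + 30.64 + 98.03 = 225.95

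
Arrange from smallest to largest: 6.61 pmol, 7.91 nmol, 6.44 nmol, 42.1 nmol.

6.61 pmol = 0.00000000000661 mol
7.91 nmol = 0.00000000791 mol
6.44 nmol = 0.00000000644 mol
42.1 nmol = 0.0000000421 mol

6.61 pmol < 6.44 nmol < 7.91 nmol < 42.1 nmol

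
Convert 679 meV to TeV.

milli = 10^-3, tera = 10^12; factor is 10^-15.
679 × 10^-15 = 0.000000000000679

0.000000000000679 TeV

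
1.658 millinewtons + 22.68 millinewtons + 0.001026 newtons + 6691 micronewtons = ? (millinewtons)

32.055 millinewtons

In millinewtons:
  1.658 millinewtons → 1.658
  22.68 millinewtons → 22.68
  0.001026 newtons = 0.001026 × 10^3 millinewtons = 1.026
  6691 micronewtons = 6691 × 10^-3 millinewtons = 6.691
Sum: 1.658 + 22.68 + 1.026 + 6.691 = 32.055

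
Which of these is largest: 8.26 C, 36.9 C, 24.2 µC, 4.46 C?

8.26 C = 8.26 C
36.9 C = 36.9 C
24.2 µC = 0.0000242 C
4.46 C = 4.46 C

36.9 C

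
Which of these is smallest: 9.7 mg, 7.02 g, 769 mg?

9.7 mg

9.7 mg = 0.0097 g
7.02 g = 7.02 g
769 mg = 0.769 g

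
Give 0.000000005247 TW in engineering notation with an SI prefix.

5.247 kW

= 5.247 × 10³ W; 10³ is kilo.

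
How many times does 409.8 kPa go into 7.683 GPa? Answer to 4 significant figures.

(7.683 × 10⁹) / (409.8 × 10³) = 0.018748 × 10⁶

18750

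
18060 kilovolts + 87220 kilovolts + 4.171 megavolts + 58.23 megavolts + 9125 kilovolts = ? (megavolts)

176.806 megavolts

In megavolts:
  18060 kilovolts = 18060 × 10^-3 megavolts = 18.06
  87220 kilovolts = 87220 × 10^-3 megavolts = 87.22
  4.171 megavolts → 4.171
  58.23 megavolts → 58.23
  9125 kilovolts = 9125 × 10^-3 megavolts = 9.125
Sum: 18.06 + 87.22 + 4.171 + 58.23 + 9.125 = 176.806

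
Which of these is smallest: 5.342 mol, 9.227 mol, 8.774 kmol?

5.342 mol = 5.342 mol
9.227 mol = 9.227 mol
8.774 kmol = 8774 mol

5.342 mol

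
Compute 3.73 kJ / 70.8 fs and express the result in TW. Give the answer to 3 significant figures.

52700 TW

(3.73 × 10^3) / (70.8 × 10^-15) = 0.052684 × 10^18 W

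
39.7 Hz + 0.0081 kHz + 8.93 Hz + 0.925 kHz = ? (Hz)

In Hz:
  39.7 Hz → 39.7
  0.0081 kHz = 0.0081e3 Hz = 8.1
  8.93 Hz → 8.93
  0.925 kHz = 0.925e3 Hz = 925
Sum: 39.7 + 8.1 + 8.93 + 925 = 981.73

981.73 Hz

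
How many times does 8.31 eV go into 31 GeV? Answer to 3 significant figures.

3730000000

(31e9) / (8.31) = 3.73e9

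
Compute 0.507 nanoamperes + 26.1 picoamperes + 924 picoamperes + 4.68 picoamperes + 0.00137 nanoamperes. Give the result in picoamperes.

1463.15 picoamperes

In picoamperes:
  0.507 nanoamperes = 0.507 × 10^3 picoamperes = 507
  26.1 picoamperes → 26.1
  924 picoamperes → 924
  4.68 picoamperes → 4.68
  0.00137 nanoamperes = 0.00137 × 10^3 picoamperes = 1.37
Sum: 507 + 26.1 + 924 + 4.68 + 1.37 = 1463.15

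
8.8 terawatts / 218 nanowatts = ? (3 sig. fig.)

(8.8 × 10¹²) / (218 × 10⁻⁹) = 0.04037 × 10²¹

40400000000000000000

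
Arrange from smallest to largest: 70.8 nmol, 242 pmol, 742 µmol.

242 pmol < 70.8 nmol < 742 µmol

70.8 nmol = 0.0000000708 mol
242 pmol = 0.000000000242 mol
742 µmol = 0.000742 mol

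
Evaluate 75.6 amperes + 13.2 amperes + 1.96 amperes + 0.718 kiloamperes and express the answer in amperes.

808.76 amperes

In amperes:
  75.6 amperes → 75.6
  13.2 amperes → 13.2
  1.96 amperes → 1.96
  0.718 kiloamperes = 0.718 × 10^3 amperes = 718
Sum: 75.6 + 13.2 + 1.96 + 718 = 808.76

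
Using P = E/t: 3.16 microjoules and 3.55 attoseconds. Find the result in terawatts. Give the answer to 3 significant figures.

0.890 terawatts

(3.16 × 10^-6) / (3.55 × 10^-18) = 0.89014 × 10^12 W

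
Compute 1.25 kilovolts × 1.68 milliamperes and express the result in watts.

1.25 × 10³ × 1.68 × 10⁻³ = 2.1 W

2.1 watts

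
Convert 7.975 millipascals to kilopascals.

milli = 10⁻³, kilo = 10³; factor is 10⁻⁶.
7.975 × 10⁻⁶ = 0.000007975

0.000007975 kilopascals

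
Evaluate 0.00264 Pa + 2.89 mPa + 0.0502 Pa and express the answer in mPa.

55.73 mPa

In mPa:
  0.00264 Pa = 0.00264 × 10^3 mPa = 2.64
  2.89 mPa → 2.89
  0.0502 Pa = 0.0502 × 10^3 mPa = 50.2
Sum: 2.64 + 2.89 + 50.2 = 55.73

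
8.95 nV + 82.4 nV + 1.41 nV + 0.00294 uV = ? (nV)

In nV:
  8.95 nV → 8.95
  82.4 nV → 82.4
  1.41 nV → 1.41
  0.00294 uV = 0.00294e3 nV = 2.94
Sum: 8.95 + 82.4 + 1.41 + 2.94 = 95.7

95.7 nV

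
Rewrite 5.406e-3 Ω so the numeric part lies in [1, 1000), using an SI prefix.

5.406 mΩ

= 5.406e-3 Ω; 1e-3 is milli.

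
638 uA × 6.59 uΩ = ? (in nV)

4.20442 nV

638 × 10^-6 × 6.59 × 10^-6 = 4204.42 × 10^-12 V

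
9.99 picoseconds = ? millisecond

pico = 1e-12, milli = 1e-3; factor is 1e-9.
9.99 × 1e-9 = 0.00000000999

0.00000000999 milliseconds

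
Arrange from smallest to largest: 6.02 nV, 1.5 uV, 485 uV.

6.02 nV < 1.5 uV < 485 uV

6.02 nV = 0.00000000602 V
1.5 uV = 0.0000015 V
485 uV = 0.000485 V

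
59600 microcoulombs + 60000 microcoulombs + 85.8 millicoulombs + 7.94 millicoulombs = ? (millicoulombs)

In millicoulombs:
  59600 microcoulombs = 59600 × 10^-3 millicoulombs = 59.6
  60000 microcoulombs = 60000 × 10^-3 millicoulombs = 60
  85.8 millicoulombs → 85.8
  7.94 millicoulombs → 7.94
Sum: 59.6 + 60 + 85.8 + 7.94 = 213.34

213.34 millicoulombs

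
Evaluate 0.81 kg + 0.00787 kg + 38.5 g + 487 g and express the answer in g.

In g:
  0.81 kg = 0.81 × 10^3 g = 810
  0.00787 kg = 0.00787 × 10^3 g = 7.87
  38.5 g → 38.5
  487 g → 487
Sum: 810 + 7.87 + 38.5 + 487 = 1343.37

1343.37 g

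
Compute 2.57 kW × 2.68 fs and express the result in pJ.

6.8876 pJ

2.57 × 10³ × 2.68 × 10⁻¹⁵ = 6.8876 × 10⁻¹² J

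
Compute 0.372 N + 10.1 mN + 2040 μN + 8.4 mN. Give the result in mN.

392.54 mN

In mN:
  0.372 N = 0.372 × 10³ mN = 372
  10.1 mN → 10.1
  2040 μN = 2040 × 10⁻³ mN = 2.04
  8.4 mN → 8.4
Sum: 372 + 10.1 + 2.04 + 8.4 = 392.54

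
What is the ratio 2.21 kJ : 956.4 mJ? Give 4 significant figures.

(2.21 × 10^3) / (956.4 × 10^-3) = 0.0023107 × 10^6

2311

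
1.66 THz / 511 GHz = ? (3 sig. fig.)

(1.66 × 10^12) / (511 × 10^9) = 0.003249 × 10^3

3.25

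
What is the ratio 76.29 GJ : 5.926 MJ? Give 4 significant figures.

(76.29 × 10^9) / (5.926 × 10^6) = 12.874 × 10^3

12870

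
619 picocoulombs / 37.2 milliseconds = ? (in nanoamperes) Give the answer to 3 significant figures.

16.6 nanoamperes

(619e-12) / (37.2e-3) = 16.64e-9 A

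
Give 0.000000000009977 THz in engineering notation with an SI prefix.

9.977 Hz

= 9.977 Hz; mantissa already in [1, 1000).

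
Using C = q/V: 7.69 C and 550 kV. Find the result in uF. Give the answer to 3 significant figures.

14.0 uF

(7.69) / (550 × 10³) = 0.013982 × 10⁻³ F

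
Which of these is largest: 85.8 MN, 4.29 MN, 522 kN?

85.8 MN = 85800000 N
4.29 MN = 4290000 N
522 kN = 522000 N

85.8 MN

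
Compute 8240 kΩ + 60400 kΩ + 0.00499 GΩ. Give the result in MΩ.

In MΩ:
  8240 kΩ = 8240 × 10^-3 MΩ = 8.24
  60400 kΩ = 60400 × 10^-3 MΩ = 60.4
  0.00499 GΩ = 0.00499 × 10^3 MΩ = 4.99
Sum: 8.24 + 60.4 + 4.99 = 73.63

73.63 MΩ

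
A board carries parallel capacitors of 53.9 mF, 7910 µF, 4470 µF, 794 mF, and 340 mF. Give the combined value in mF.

In mF:
  53.9 mF → 53.9
  7910 µF = 7910 × 10⁻³ mF = 7.91
  4470 µF = 4470 × 10⁻³ mF = 4.47
  794 mF → 794
  340 mF → 340
Sum: 53.9 + 7.91 + 4.47 + 794 + 340 = 1200.28

1200.28 mF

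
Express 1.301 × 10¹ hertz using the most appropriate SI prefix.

13.01 hertz

= 13.01 hertz; mantissa already in [1, 1000).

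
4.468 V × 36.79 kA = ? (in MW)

4.468 × 36.79 × 10³ = 164.37772 × 10³ W

0.16437772 MW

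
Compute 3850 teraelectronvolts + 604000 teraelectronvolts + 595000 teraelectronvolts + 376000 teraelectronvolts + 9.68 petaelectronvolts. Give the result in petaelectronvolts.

In petaelectronvolts:
  3850 teraelectronvolts = 3850e-3 petaelectronvolts = 3.85
  604000 teraelectronvolts = 604000e-3 petaelectronvolts = 604
  595000 teraelectronvolts = 595000e-3 petaelectronvolts = 595
  376000 teraelectronvolts = 376000e-3 petaelectronvolts = 376
  9.68 petaelectronvolts → 9.68
Sum: 3.85 + 604 + 595 + 376 + 9.68 = 1588.53

1588.53 petaelectronvolts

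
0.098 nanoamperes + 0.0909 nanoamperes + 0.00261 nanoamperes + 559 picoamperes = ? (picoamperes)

750.51 picoamperes

In picoamperes:
  0.098 nanoamperes = 0.098e3 picoamperes = 98
  0.0909 nanoamperes = 0.0909e3 picoamperes = 90.9
  0.00261 nanoamperes = 0.00261e3 picoamperes = 2.61
  559 picoamperes → 559
Sum: 98 + 90.9 + 2.61 + 559 = 750.51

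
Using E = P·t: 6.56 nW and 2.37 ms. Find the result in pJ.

6.56e-9 × 2.37e-3 = 15.5472e-12 J

15.5472 pJ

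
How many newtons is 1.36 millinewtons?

milli = 1e-3, (no prefix) = 1e0; factor is 1e-3.
1.36 × 1e-3 = 0.00136

0.00136 newtons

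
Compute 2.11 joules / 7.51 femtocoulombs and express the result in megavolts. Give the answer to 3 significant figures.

(2.11) / (7.51 × 10⁻¹⁵) = 0.28096 × 10¹⁵ V

281000000 megavolts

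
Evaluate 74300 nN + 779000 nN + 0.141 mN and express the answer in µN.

994.3 µN

In µN:
  74300 nN = 74300 × 10^-3 µN = 74.3
  779000 nN = 779000 × 10^-3 µN = 779
  0.141 mN = 0.141 × 10^3 µN = 141
Sum: 74.3 + 779 + 141 = 994.3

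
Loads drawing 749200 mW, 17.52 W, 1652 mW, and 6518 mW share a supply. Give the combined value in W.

774.89 W

In W:
  749200 mW = 749200 × 10⁻³ W = 749.2
  17.52 W → 17.52
  1652 mW = 1652 × 10⁻³ W = 1.652
  6518 mW = 6518 × 10⁻³ W = 6.518
Sum: 749.2 + 17.52 + 1.652 + 6.518 = 774.89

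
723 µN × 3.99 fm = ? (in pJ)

0.00000288477 pJ

723 × 10^-6 × 3.99 × 10^-15 = 2884.77 × 10^-21 J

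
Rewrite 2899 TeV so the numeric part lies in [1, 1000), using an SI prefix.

2.899 PeV

= 2.899 × 10¹⁵ eV; 10¹⁵ is peta.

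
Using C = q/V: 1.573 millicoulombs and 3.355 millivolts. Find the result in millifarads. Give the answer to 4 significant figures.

(1.573 × 10^-3) / (3.355 × 10^-3) = 0.468852 F

468.9 millifarads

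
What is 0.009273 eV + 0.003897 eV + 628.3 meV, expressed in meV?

641.47 meV

In meV:
  0.009273 eV = 0.009273 × 10^3 meV = 9.273
  0.003897 eV = 0.003897 × 10^3 meV = 3.897
  628.3 meV → 628.3
Sum: 9.273 + 3.897 + 628.3 = 641.47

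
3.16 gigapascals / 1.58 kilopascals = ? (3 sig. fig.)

2000000

(3.16 × 10⁹) / (1.58 × 10³) = 2 × 10⁶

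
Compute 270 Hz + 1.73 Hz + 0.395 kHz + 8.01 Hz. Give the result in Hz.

674.74 Hz

In Hz:
  270 Hz → 270
  1.73 Hz → 1.73
  0.395 kHz = 0.395 × 10³ Hz = 395
  8.01 Hz → 8.01
Sum: 270 + 1.73 + 395 + 8.01 = 674.74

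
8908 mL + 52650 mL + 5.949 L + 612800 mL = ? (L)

In L:
  8908 mL = 8908 × 10^-3 L = 8.908
  52650 mL = 52650 × 10^-3 L = 52.65
  5.949 L → 5.949
  612800 mL = 612800 × 10^-3 L = 612.8
Sum: 8.908 + 52.65 + 5.949 + 612.8 = 680.307

680.307 L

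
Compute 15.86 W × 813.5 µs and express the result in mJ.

15.86 × 813.5 × 10⁻⁶ = 12902.11 × 10⁻⁶ J

12.90211 mJ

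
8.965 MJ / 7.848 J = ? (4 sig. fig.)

1142000

(8.965 × 10⁶) / (7.848) = 1.1423 × 10⁶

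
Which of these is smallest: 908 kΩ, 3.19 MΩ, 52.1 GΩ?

908 kΩ

908 kΩ = 908000 Ω
3.19 MΩ = 3190000 Ω
52.1 GΩ = 52100000000 Ω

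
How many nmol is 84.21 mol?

(no prefix) = 1e0, nano = 1e-9; factor is 1e9.
84.21 × 1e9 = 84210000000

84210000000 nmol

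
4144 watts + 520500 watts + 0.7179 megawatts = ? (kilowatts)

In kilowatts:
  4144 watts = 4144 × 10^-3 kilowatts = 4.144
  520500 watts = 520500 × 10^-3 kilowatts = 520.5
  0.7179 megawatts = 0.7179 × 10^3 kilowatts = 717.9
Sum: 4.144 + 520.5 + 717.9 = 1242.544

1242.544 kilowatts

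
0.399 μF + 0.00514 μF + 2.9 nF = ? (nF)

In nF:
  0.399 μF = 0.399 × 10^3 nF = 399
  0.00514 μF = 0.00514 × 10^3 nF = 5.14
  2.9 nF → 2.9
Sum: 399 + 5.14 + 2.9 = 407.04

407.04 nF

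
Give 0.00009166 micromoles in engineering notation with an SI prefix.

91.66 picomoles

= 91.66 × 10^-12 moles; 10^-12 is pico.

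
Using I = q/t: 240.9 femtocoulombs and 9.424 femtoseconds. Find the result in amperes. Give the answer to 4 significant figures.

(240.9 × 10⁻¹⁵) / (9.424 × 10⁻¹⁵) = 25.5624 A

25.56 amperes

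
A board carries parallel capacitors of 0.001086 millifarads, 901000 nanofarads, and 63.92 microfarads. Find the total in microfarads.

In microfarads:
  0.001086 millifarads = 0.001086 × 10^3 microfarads = 1.086
  901000 nanofarads = 901000 × 10^-3 microfarads = 901
  63.92 microfarads → 63.92
Sum: 1.086 + 901 + 63.92 = 966.006

966.006 microfarads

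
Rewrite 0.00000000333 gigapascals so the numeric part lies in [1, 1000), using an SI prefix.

3.33 pascals

= 3.33 pascals; mantissa already in [1, 1000).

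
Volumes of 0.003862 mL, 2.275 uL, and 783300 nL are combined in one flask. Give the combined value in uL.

789.437 uL

In uL:
  0.003862 mL = 0.003862 × 10³ uL = 3.862
  2.275 uL → 2.275
  783300 nL = 783300 × 10⁻³ uL = 783.3
Sum: 3.862 + 2.275 + 783.3 = 789.437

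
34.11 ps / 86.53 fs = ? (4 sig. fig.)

(34.11 × 10⁻¹²) / (86.53 × 10⁻¹⁵) = 0.3942 × 10³

394.2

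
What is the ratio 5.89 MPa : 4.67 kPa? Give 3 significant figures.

(5.89 × 10⁶) / (4.67 × 10³) = 1.261 × 10³

1260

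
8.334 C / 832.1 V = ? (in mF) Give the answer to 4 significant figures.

(8.334) / (832.1) = 0.0100156 F

10.02 mF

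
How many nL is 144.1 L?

(no prefix) = 10^0, nano = 10^-9; factor is 10^9.
144.1 × 10^9 = 144100000000

144100000000 nL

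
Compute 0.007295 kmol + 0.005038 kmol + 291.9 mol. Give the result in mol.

304.233 mol

In mol:
  0.007295 kmol = 0.007295 × 10^3 mol = 7.295
  0.005038 kmol = 0.005038 × 10^3 mol = 5.038
  291.9 mol → 291.9
Sum: 7.295 + 5.038 + 291.9 = 304.233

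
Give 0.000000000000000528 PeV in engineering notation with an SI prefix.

528 meV

= 528 × 10^-3 eV; 10^-3 is milli.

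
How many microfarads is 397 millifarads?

397000 microfarads

milli = 10^-3, micro = 10^-6; factor is 10^3.
397 × 10^3 = 397000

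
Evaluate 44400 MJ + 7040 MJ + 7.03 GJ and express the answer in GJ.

In GJ:
  44400 MJ = 44400 × 10⁻³ GJ = 44.4
  7040 MJ = 7040 × 10⁻³ GJ = 7.04
  7.03 GJ → 7.03
Sum: 44.4 + 7.04 + 7.03 = 58.47

58.47 GJ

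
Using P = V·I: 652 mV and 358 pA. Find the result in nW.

0.233416 nW

652e-3 × 358e-12 = 233416e-15 W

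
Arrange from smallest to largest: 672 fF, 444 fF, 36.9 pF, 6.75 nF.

444 fF < 672 fF < 36.9 pF < 6.75 nF

672 fF = 0.000000000000672 F
444 fF = 0.000000000000444 F
36.9 pF = 0.0000000000369 F
6.75 nF = 0.00000000675 F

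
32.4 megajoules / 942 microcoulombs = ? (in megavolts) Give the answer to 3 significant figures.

(32.4 × 10⁶) / (942 × 10⁻⁶) = 0.034395 × 10¹² V

34400 megavolts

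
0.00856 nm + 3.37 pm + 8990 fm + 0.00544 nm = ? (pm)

In pm:
  0.00856 nm = 0.00856 × 10³ pm = 8.56
  3.37 pm → 3.37
  8990 fm = 8990 × 10⁻³ pm = 8.99
  0.00544 nm = 0.00544 × 10³ pm = 5.44
Sum: 8.56 + 3.37 + 8.99 + 5.44 = 26.36

26.36 pm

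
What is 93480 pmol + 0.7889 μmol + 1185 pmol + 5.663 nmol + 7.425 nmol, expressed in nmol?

In nmol:
  93480 pmol = 93480e-3 nmol = 93.48
  0.7889 μmol = 0.7889e3 nmol = 788.9
  1185 pmol = 1185e-3 nmol = 1.185
  5.663 nmol → 5.663
  7.425 nmol → 7.425
Sum: 93.48 + 788.9 + 1.185 + 5.663 + 7.425 = 896.653

896.653 nmol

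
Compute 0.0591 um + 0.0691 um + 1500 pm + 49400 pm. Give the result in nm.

179.1 nm

In nm:
  0.0591 um = 0.0591e3 nm = 59.1
  0.0691 um = 0.0691e3 nm = 69.1
  1500 pm = 1500e-3 nm = 1.5
  49400 pm = 49400e-3 nm = 49.4
Sum: 59.1 + 69.1 + 1.5 + 49.4 = 179.1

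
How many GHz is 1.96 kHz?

0.00000196 GHz

kilo = 1e3, giga = 1e9; factor is 1e-6.
1.96 × 1e-6 = 0.00000196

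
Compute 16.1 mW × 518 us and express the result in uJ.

16.1e-3 × 518e-6 = 8339.8e-9 J

8.3398 uJ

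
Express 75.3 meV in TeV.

0.0000000000000753 TeV

milli = 1e-3, tera = 1e12; factor is 1e-15.
75.3 × 1e-15 = 0.0000000000000753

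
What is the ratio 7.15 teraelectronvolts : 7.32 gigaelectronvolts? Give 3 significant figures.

(7.15 × 10¹²) / (7.32 × 10⁹) = 0.9768 × 10³

977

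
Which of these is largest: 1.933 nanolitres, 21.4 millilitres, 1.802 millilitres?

1.933 nanolitres = 0.000000001933 litres
21.4 millilitres = 0.0214 litres
1.802 millilitres = 0.001802 litres

21.4 millilitres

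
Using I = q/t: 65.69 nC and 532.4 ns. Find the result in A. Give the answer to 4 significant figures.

0.1234 A

(65.69 × 10^-9) / (532.4 × 10^-9) = 0.123385 A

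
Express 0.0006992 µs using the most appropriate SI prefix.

= 699.2e-12 s; 1e-12 is pico.

699.2 ps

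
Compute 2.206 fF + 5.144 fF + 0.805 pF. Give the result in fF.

In fF:
  2.206 fF → 2.206
  5.144 fF → 5.144
  0.805 pF = 0.805 × 10^3 fF = 805
Sum: 2.206 + 5.144 + 805 = 812.35

812.35 fF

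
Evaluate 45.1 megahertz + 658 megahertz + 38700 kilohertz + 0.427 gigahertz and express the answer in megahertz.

1168.8 megahertz

In megahertz:
  45.1 megahertz → 45.1
  658 megahertz → 658
  38700 kilohertz = 38700e-3 megahertz = 38.7
  0.427 gigahertz = 0.427e3 megahertz = 427
Sum: 45.1 + 658 + 38.7 + 427 = 1168.8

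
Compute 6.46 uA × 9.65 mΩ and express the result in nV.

62.339 nV

6.46e-6 × 9.65e-3 = 62.339e-9 V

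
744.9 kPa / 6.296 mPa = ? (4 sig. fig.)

118300000

(744.9e3) / (6.296e-3) = 118.31e6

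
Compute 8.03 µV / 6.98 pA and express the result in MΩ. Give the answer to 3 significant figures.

1.15 MΩ

(8.03 × 10⁻⁶) / (6.98 × 10⁻¹²) = 1.1504 × 10⁶ Ω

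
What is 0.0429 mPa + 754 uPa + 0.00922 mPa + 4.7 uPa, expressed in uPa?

810.82 uPa

In uPa:
  0.0429 mPa = 0.0429 × 10^3 uPa = 42.9
  754 uPa → 754
  0.00922 mPa = 0.00922 × 10^3 uPa = 9.22
  4.7 uPa → 4.7
Sum: 42.9 + 754 + 9.22 + 4.7 = 810.82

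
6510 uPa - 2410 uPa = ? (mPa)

In mPa:
  6510 uPa = 6510e-3 mPa = 6.51
  2410 uPa = 2410e-3 mPa = 2.41
Difference: 6.51 - 2.41 = 4.1

4.1 mPa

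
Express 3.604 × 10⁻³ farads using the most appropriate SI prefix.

= 3.604 × 10⁻³ farads; 10⁻³ is milli.

3.604 millifarads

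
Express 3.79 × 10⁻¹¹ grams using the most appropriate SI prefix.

= 37.9 × 10⁻¹² grams; 10⁻¹² is pico.

37.9 picograms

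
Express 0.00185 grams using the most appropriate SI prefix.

1.85 milligrams

= 1.85 × 10^-3 grams; 10^-3 is milli.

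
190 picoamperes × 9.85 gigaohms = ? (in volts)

190 × 10^-12 × 9.85 × 10^9 = 1871.5 × 10^-3 V

1.8715 volts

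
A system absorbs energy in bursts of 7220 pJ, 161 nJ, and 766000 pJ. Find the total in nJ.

In nJ:
  7220 pJ = 7220 × 10^-3 nJ = 7.22
  161 nJ → 161
  766000 pJ = 766000 × 10^-3 nJ = 766
Sum: 7.22 + 161 + 766 = 934.22

934.22 nJ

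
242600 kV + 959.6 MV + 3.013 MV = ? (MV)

1205.213 MV

In MV:
  242600 kV = 242600e-3 MV = 242.6
  959.6 MV → 959.6
  3.013 MV → 3.013
Sum: 242.6 + 959.6 + 3.013 = 1205.213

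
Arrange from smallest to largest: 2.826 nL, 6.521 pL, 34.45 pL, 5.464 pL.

2.826 nL = 0.000000002826 L
6.521 pL = 0.000000000006521 L
34.45 pL = 0.00000000003445 L
5.464 pL = 0.000000000005464 L

5.464 pL < 6.521 pL < 34.45 pL < 2.826 nL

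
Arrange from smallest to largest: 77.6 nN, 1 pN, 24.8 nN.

1 pN < 24.8 nN < 77.6 nN

77.6 nN = 0.0000000776 N
1 pN = 0.000000000001 N
24.8 nN = 0.0000000248 N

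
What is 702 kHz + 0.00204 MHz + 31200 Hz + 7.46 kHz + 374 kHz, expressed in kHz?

1116.7 kHz

In kHz:
  702 kHz → 702
  0.00204 MHz = 0.00204 × 10^3 kHz = 2.04
  31200 Hz = 31200 × 10^-3 kHz = 31.2
  7.46 kHz → 7.46
  374 kHz → 374
Sum: 702 + 2.04 + 31.2 + 7.46 + 374 = 1116.7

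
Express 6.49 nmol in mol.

0.00000000649 mol

nano = 1e-9, (no prefix) = 1e0; factor is 1e-9.
6.49 × 1e-9 = 0.00000000649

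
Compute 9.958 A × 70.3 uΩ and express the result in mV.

0.7000474 mV

9.958 × 70.3 × 10⁻⁶ = 700.0474 × 10⁻⁶ V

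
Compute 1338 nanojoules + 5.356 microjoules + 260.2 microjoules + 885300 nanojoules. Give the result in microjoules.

In microjoules:
  1338 nanojoules = 1338 × 10^-3 microjoules = 1.338
  5.356 microjoules → 5.356
  260.2 microjoules → 260.2
  885300 nanojoules = 885300 × 10^-3 microjoules = 885.3
Sum: 1.338 + 5.356 + 260.2 + 885.3 = 1152.194

1152.194 microjoules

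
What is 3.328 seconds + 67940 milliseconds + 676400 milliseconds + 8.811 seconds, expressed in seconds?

756.479 seconds

In seconds:
  3.328 seconds → 3.328
  67940 milliseconds = 67940e-3 seconds = 67.94
  676400 milliseconds = 676400e-3 seconds = 676.4
  8.811 seconds → 8.811
Sum: 3.328 + 67.94 + 676.4 + 8.811 = 756.479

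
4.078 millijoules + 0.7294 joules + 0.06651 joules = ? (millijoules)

In millijoules:
  4.078 millijoules → 4.078
  0.7294 joules = 0.7294 × 10³ millijoules = 729.4
  0.06651 joules = 0.06651 × 10³ millijoules = 66.51
Sum: 4.078 + 729.4 + 66.51 = 799.988

799.988 millijoules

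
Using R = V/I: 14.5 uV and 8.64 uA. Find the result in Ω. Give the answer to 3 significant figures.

(14.5e-6) / (8.64e-6) = 1.6782 Ω

1.68 Ω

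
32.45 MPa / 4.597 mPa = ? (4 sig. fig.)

(32.45e6) / (4.597e-3) = 7.059e9

7059000000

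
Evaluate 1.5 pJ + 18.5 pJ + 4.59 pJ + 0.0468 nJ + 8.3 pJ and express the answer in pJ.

In pJ:
  1.5 pJ → 1.5
  18.5 pJ → 18.5
  4.59 pJ → 4.59
  0.0468 nJ = 0.0468 × 10³ pJ = 46.8
  8.3 pJ → 8.3
Sum: 1.5 + 18.5 + 4.59 + 46.8 + 8.3 = 79.69

79.69 pJ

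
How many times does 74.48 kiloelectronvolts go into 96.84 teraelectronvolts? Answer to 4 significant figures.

1300000000

(96.84e12) / (74.48e3) = 1.3002e9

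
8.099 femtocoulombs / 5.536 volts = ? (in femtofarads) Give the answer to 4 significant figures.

(8.099 × 10^-15) / (5.536) = 1.46297 × 10^-15 F

1.463 femtofarads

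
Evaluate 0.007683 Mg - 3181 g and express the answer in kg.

In kg:
  0.007683 Mg = 0.007683 × 10^3 kg = 7.683
  3181 g = 3181 × 10^-3 kg = 3.181
Difference: 7.683 - 3.181 = 4.502

4.502 kg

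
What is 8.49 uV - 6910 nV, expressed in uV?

1.58 uV

In uV:
  8.49 uV → 8.49
  6910 nV = 6910 × 10⁻³ uV = 6.91
Difference: 8.49 - 6.91 = 1.58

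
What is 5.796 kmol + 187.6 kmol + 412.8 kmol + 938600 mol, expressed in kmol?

In kmol:
  5.796 kmol → 5.796
  187.6 kmol → 187.6
  412.8 kmol → 412.8
  938600 mol = 938600e-3 kmol = 938.6
Sum: 5.796 + 187.6 + 412.8 + 938.6 = 1544.796

1544.796 kmol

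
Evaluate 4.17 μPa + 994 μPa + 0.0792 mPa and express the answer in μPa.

In μPa:
  4.17 μPa → 4.17
  994 μPa → 994
  0.0792 mPa = 0.0792 × 10^3 μPa = 79.2
Sum: 4.17 + 994 + 79.2 = 1077.37

1077.37 μPa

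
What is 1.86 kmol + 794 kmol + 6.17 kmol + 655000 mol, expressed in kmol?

1457.03 kmol

In kmol:
  1.86 kmol → 1.86
  794 kmol → 794
  6.17 kmol → 6.17
  655000 mol = 655000 × 10^-3 kmol = 655
Sum: 1.86 + 794 + 6.17 + 655 = 1457.03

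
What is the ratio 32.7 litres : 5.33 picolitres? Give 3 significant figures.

6140000000000

(32.7) / (5.33 × 10^-12) = 6.135 × 10^12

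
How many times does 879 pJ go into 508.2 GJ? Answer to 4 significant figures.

578200000000000000000

(508.2 × 10⁹) / (879 × 10⁻¹²) = 0.57816 × 10²¹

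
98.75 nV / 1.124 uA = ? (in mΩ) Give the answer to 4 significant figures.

(98.75 × 10^-9) / (1.124 × 10^-6) = 87.8559 × 10^-3 Ω

87.86 mΩ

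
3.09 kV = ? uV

3090000000 uV

kilo = 10³, micro = 10⁻⁶; factor is 10⁹.
3.09 × 10⁹ = 3090000000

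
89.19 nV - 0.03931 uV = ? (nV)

49.88 nV

In nV:
  89.19 nV → 89.19
  0.03931 uV = 0.03931e3 nV = 39.31
Difference: 89.19 - 39.31 = 49.88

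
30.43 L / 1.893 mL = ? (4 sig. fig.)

16080

(30.43) / (1.893e-3) = 16.075e3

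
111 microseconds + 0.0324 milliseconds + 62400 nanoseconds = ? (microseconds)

In microseconds:
  111 microseconds → 111
  0.0324 milliseconds = 0.0324e3 microseconds = 32.4
  62400 nanoseconds = 62400e-3 microseconds = 62.4
Sum: 111 + 32.4 + 62.4 = 205.8

205.8 microseconds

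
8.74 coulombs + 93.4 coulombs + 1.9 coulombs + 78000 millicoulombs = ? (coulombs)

In coulombs:
  8.74 coulombs → 8.74
  93.4 coulombs → 93.4
  1.9 coulombs → 1.9
  78000 millicoulombs = 78000e-3 coulombs = 78
Sum: 8.74 + 93.4 + 1.9 + 78 = 182.04

182.04 coulombs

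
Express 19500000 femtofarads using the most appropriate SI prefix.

= 19.5 × 10⁻⁹ farads; 10⁻⁹ is nano.

19.5 nanofarads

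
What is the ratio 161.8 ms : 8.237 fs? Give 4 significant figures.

19640000000000

(161.8 × 10⁻³) / (8.237 × 10⁻¹⁵) = 19.643 × 10¹²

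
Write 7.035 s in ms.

7035 ms

(no prefix) = 1e0, milli = 1e-3; factor is 1e3.
7.035 × 1e3 = 7035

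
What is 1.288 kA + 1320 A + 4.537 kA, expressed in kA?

In kA:
  1.288 kA → 1.288
  1320 A = 1320e-3 kA = 1.32
  4.537 kA → 4.537
Sum: 1.288 + 1.32 + 4.537 = 7.145

7.145 kA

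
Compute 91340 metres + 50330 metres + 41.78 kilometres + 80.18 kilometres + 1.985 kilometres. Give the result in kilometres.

265.615 kilometres

In kilometres:
  91340 metres = 91340 × 10^-3 kilometres = 91.34
  50330 metres = 50330 × 10^-3 kilometres = 50.33
  41.78 kilometres → 41.78
  80.18 kilometres → 80.18
  1.985 kilometres → 1.985
Sum: 91.34 + 50.33 + 41.78 + 80.18 + 1.985 = 265.615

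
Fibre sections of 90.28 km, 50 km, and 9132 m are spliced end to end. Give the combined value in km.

149.412 km

In km:
  90.28 km → 90.28
  50 km → 50
  9132 m = 9132 × 10^-3 km = 9.132
Sum: 90.28 + 50 + 9.132 = 149.412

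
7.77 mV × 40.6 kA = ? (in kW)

0.315462 kW

7.77 × 10⁻³ × 40.6 × 10³ = 315.462 W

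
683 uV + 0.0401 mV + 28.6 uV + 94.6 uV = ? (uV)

846.3 uV

In uV:
  683 uV → 683
  0.0401 mV = 0.0401e3 uV = 40.1
  28.6 uV → 28.6
  94.6 uV → 94.6
Sum: 683 + 40.1 + 28.6 + 94.6 = 846.3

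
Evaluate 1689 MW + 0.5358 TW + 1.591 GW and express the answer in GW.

539.08 GW

In GW:
  1689 MW = 1689 × 10⁻³ GW = 1.689
  0.5358 TW = 0.5358 × 10³ GW = 535.8
  1.591 GW → 1.591
Sum: 1.689 + 535.8 + 1.591 = 539.08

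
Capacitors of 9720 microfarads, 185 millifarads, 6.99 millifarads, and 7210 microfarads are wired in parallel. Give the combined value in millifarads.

208.92 millifarads

In millifarads:
  9720 microfarads = 9720e-3 millifarads = 9.72
  185 millifarads → 185
  6.99 millifarads → 6.99
  7210 microfarads = 7210e-3 millifarads = 7.21
Sum: 9.72 + 185 + 6.99 + 7.21 = 208.92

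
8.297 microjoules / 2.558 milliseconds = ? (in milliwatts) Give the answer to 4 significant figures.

(8.297 × 10^-6) / (2.558 × 10^-3) = 3.24355 × 10^-3 W

3.244 milliwatts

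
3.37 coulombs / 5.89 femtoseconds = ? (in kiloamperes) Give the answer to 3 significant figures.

(3.37) / (5.89 × 10^-15) = 0.57216 × 10^15 A

572000000000 kiloamperes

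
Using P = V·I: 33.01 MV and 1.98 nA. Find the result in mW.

65.3598 mW

33.01e6 × 1.98e-9 = 65.3598e-3 W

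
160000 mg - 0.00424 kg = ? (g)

In g:
  160000 mg = 160000 × 10^-3 g = 160
  0.00424 kg = 0.00424 × 10^3 g = 4.24
Difference: 160 - 4.24 = 155.76

155.76 g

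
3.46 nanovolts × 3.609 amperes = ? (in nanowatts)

3.46 × 10^-9 × 3.609 = 12.48714 × 10^-9 W

12.48714 nanowatts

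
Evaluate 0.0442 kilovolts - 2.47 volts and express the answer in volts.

In volts:
  0.0442 kilovolts = 0.0442 × 10^3 volts = 44.2
  2.47 volts → 2.47
Difference: 44.2 - 2.47 = 41.73

41.73 volts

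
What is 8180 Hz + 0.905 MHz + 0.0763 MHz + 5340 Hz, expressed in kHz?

994.82 kHz

In kHz:
  8180 Hz = 8180 × 10^-3 kHz = 8.18
  0.905 MHz = 0.905 × 10^3 kHz = 905
  0.0763 MHz = 0.0763 × 10^3 kHz = 76.3
  5340 Hz = 5340 × 10^-3 kHz = 5.34
Sum: 8.18 + 905 + 76.3 + 5.34 = 994.82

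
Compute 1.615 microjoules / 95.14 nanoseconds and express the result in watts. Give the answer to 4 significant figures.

16.97 watts

(1.615 × 10^-6) / (95.14 × 10^-9) = 0.016975 × 10^3 W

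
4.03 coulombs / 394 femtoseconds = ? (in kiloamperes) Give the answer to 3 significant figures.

(4.03) / (394 × 10⁻¹⁵) = 0.010228 × 10¹⁵ A

10200000000 kiloamperes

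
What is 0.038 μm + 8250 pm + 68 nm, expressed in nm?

114.25 nm

In nm:
  0.038 μm = 0.038 × 10³ nm = 38
  8250 pm = 8250 × 10⁻³ nm = 8.25
  68 nm → 68
Sum: 38 + 8.25 + 68 = 114.25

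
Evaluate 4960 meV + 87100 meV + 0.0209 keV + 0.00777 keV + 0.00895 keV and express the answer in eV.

In eV:
  4960 meV = 4960 × 10⁻³ eV = 4.96
  87100 meV = 87100 × 10⁻³ eV = 87.1
  0.0209 keV = 0.0209 × 10³ eV = 20.9
  0.00777 keV = 0.00777 × 10³ eV = 7.77
  0.00895 keV = 0.00895 × 10³ eV = 8.95
Sum: 4.96 + 87.1 + 20.9 + 7.77 + 8.95 = 129.68

129.68 eV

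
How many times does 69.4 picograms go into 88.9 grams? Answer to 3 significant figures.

(88.9) / (69.4e-12) = 1.281e12

1280000000000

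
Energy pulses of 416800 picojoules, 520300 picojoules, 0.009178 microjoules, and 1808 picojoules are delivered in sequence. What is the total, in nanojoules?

In nanojoules:
  416800 picojoules = 416800 × 10⁻³ nanojoules = 416.8
  520300 picojoules = 520300 × 10⁻³ nanojoules = 520.3
  0.009178 microjoules = 0.009178 × 10³ nanojoules = 9.178
  1808 picojoules = 1808 × 10⁻³ nanojoules = 1.808
Sum: 416.8 + 520.3 + 9.178 + 1.808 = 948.086

948.086 nanojoules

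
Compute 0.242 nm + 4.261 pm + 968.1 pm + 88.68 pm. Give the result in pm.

1303.041 pm

In pm:
  0.242 nm = 0.242 × 10³ pm = 242
  4.261 pm → 4.261
  968.1 pm → 968.1
  88.68 pm → 88.68
Sum: 242 + 4.261 + 968.1 + 88.68 = 1303.041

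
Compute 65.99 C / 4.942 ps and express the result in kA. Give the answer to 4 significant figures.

(65.99) / (4.942e-12) = 13.3529e12 A

13350000000 kA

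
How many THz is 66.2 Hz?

0.0000000000662 THz

(no prefix) = 10⁰, tera = 10¹²; factor is 10⁻¹².
66.2 × 10⁻¹² = 0.0000000000662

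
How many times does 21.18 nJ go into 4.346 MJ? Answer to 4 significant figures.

205200000000000

(4.346 × 10^6) / (21.18 × 10^-9) = 0.20519 × 10^15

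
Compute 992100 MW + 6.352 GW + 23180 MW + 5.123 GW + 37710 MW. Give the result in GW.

In GW:
  992100 MW = 992100 × 10⁻³ GW = 992.1
  6.352 GW → 6.352
  23180 MW = 23180 × 10⁻³ GW = 23.18
  5.123 GW → 5.123
  37710 MW = 37710 × 10⁻³ GW = 37.71
Sum: 992.1 + 6.352 + 23.18 + 5.123 + 37.71 = 1064.465

1064.465 GW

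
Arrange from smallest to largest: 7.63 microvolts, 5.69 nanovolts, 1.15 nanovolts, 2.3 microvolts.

1.15 nanovolts < 5.69 nanovolts < 2.3 microvolts < 7.63 microvolts

7.63 microvolts = 0.00000763 volts
5.69 nanovolts = 0.00000000569 volts
1.15 nanovolts = 0.00000000115 volts
2.3 microvolts = 0.0000023 volts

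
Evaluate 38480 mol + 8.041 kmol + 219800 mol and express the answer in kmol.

In kmol:
  38480 mol = 38480 × 10^-3 kmol = 38.48
  8.041 kmol → 8.041
  219800 mol = 219800 × 10^-3 kmol = 219.8
Sum: 38.48 + 8.041 + 219.8 = 266.321

266.321 kmol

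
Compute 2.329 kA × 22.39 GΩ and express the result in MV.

52146310 MV

2.329e3 × 22.39e9 = 52.14631e12 V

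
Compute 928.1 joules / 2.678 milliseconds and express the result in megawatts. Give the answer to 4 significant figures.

0.3466 megawatts

(928.1) / (2.678 × 10^-3) = 346.565 × 10^3 W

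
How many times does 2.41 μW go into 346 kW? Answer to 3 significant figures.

144000000000

(346 × 10³) / (2.41 × 10⁻⁶) = 143.6 × 10⁹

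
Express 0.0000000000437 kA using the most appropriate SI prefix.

= 43.7 × 10⁻⁹ A; 10⁻⁹ is nano.

43.7 nA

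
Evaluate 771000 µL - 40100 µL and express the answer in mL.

730.9 mL

In mL:
  771000 µL = 771000 × 10⁻³ mL = 771
  40100 µL = 40100 × 10⁻³ mL = 40.1
Difference: 771 - 40.1 = 730.9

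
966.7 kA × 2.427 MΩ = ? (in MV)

966.7e3 × 2.427e6 = 2346.1809e9 V

2346180.9 MV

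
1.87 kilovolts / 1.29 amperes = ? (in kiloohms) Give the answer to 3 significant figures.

(1.87e3) / (1.29) = 1.4496e3 Ω

1.45 kiloohms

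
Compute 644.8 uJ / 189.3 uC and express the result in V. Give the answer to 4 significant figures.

(644.8 × 10^-6) / (189.3 × 10^-6) = 3.40623 V

3.406 V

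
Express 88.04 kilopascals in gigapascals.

0.00008804 gigapascals

kilo = 10^3, giga = 10^9; factor is 10^-6.
88.04 × 10^-6 = 0.00008804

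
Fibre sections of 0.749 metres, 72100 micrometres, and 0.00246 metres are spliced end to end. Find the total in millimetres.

In millimetres:
  0.749 metres = 0.749 × 10³ millimetres = 749
  72100 micrometres = 72100 × 10⁻³ millimetres = 72.1
  0.00246 metres = 0.00246 × 10³ millimetres = 2.46
Sum: 749 + 72.1 + 2.46 = 823.56

823.56 millimetres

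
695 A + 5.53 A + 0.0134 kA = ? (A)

713.93 A

In A:
  695 A → 695
  5.53 A → 5.53
  0.0134 kA = 0.0134 × 10^3 A = 13.4
Sum: 695 + 5.53 + 13.4 = 713.93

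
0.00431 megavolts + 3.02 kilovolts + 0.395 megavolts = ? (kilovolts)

402.33 kilovolts

In kilovolts:
  0.00431 megavolts = 0.00431 × 10^3 kilovolts = 4.31
  3.02 kilovolts → 3.02
  0.395 megavolts = 0.395 × 10^3 kilovolts = 395
Sum: 4.31 + 3.02 + 395 = 402.33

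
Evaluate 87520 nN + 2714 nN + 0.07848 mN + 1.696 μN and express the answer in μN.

In μN:
  87520 nN = 87520 × 10⁻³ μN = 87.52
  2714 nN = 2714 × 10⁻³ μN = 2.714
  0.07848 mN = 0.07848 × 10³ μN = 78.48
  1.696 μN → 1.696
Sum: 87.52 + 2.714 + 78.48 + 1.696 = 170.41

170.41 μN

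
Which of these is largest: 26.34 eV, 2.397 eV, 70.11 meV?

26.34 eV = 26.34 eV
2.397 eV = 2.397 eV
70.11 meV = 0.07011 eV

26.34 eV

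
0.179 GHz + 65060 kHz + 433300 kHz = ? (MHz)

In MHz:
  0.179 GHz = 0.179 × 10³ MHz = 179
  65060 kHz = 65060 × 10⁻³ MHz = 65.06
  433300 kHz = 433300 × 10⁻³ MHz = 433.3
Sum: 179 + 65.06 + 433.3 = 677.36

677.36 MHz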